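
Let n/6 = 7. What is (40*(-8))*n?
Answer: -13440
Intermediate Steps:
n = 42 (n = 6*7 = 42)
(40*(-8))*n = (40*(-8))*42 = -320*42 = -13440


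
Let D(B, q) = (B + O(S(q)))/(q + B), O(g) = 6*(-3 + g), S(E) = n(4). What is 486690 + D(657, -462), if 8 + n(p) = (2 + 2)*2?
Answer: 31635063/65 ≈ 4.8669e+5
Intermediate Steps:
n(p) = 0 (n(p) = -8 + (2 + 2)*2 = -8 + 4*2 = -8 + 8 = 0)
S(E) = 0
O(g) = -18 + 6*g
D(B, q) = (-18 + B)/(B + q) (D(B, q) = (B + (-18 + 6*0))/(q + B) = (B + (-18 + 0))/(B + q) = (B - 18)/(B + q) = (-18 + B)/(B + q))
486690 + D(657, -462) = 486690 + (-18 + 657)/(657 - 462) = 486690 + 639/195 = 486690 + (1/195)*639 = 486690 + 213/65 = 31635063/65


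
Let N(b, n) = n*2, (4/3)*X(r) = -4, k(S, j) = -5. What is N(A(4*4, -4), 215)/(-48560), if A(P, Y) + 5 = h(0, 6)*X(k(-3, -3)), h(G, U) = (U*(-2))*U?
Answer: -43/4856 ≈ -0.0088550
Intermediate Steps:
X(r) = -3 (X(r) = (3/4)*(-4) = -3)
h(G, U) = -2*U**2 (h(G, U) = (-2*U)*U = -2*U**2)
A(P, Y) = 211 (A(P, Y) = -5 - 2*6**2*(-3) = -5 - 2*36*(-3) = -5 - 72*(-3) = -5 + 216 = 211)
N(b, n) = 2*n
N(A(4*4, -4), 215)/(-48560) = (2*215)/(-48560) = 430*(-1/48560) = -43/4856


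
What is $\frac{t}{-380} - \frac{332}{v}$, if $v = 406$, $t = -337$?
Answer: $\frac{5331}{77140} \approx 0.069108$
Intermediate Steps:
$\frac{t}{-380} - \frac{332}{v} = - \frac{337}{-380} - \frac{332}{406} = \left(-337\right) \left(- \frac{1}{380}\right) - \frac{166}{203} = \frac{337}{380} - \frac{166}{203} = \frac{5331}{77140}$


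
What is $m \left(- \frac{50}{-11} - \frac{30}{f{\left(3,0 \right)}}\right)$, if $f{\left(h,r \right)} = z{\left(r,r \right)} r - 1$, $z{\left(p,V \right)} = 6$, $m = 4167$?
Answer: $\frac{1583460}{11} \approx 1.4395 \cdot 10^{5}$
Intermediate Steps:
$f{\left(h,r \right)} = -1 + 6 r$ ($f{\left(h,r \right)} = 6 r - 1 = -1 + 6 r$)
$m \left(- \frac{50}{-11} - \frac{30}{f{\left(3,0 \right)}}\right) = 4167 \left(- \frac{50}{-11} - \frac{30}{-1 + 6 \cdot 0}\right) = 4167 \left(\left(-50\right) \left(- \frac{1}{11}\right) - \frac{30}{-1 + 0}\right) = 4167 \left(\frac{50}{11} - \frac{30}{-1}\right) = 4167 \left(\frac{50}{11} - -30\right) = 4167 \left(\frac{50}{11} + 30\right) = 4167 \cdot \frac{380}{11} = \frac{1583460}{11}$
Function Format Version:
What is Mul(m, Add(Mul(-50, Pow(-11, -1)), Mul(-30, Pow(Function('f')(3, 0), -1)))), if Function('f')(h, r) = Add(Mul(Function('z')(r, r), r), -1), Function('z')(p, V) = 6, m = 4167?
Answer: Rational(1583460, 11) ≈ 1.4395e+5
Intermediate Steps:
Function('f')(h, r) = Add(-1, Mul(6, r)) (Function('f')(h, r) = Add(Mul(6, r), -1) = Add(-1, Mul(6, r)))
Mul(m, Add(Mul(-50, Pow(-11, -1)), Mul(-30, Pow(Function('f')(3, 0), -1)))) = Mul(4167, Add(Mul(-50, Pow(-11, -1)), Mul(-30, Pow(Add(-1, Mul(6, 0)), -1)))) = Mul(4167, Add(Mul(-50, Rational(-1, 11)), Mul(-30, Pow(Add(-1, 0), -1)))) = Mul(4167, Add(Rational(50, 11), Mul(-30, Pow(-1, -1)))) = Mul(4167, Add(Rational(50, 11), Mul(-30, -1))) = Mul(4167, Add(Rational(50, 11), 30)) = Mul(4167, Rational(380, 11)) = Rational(1583460, 11)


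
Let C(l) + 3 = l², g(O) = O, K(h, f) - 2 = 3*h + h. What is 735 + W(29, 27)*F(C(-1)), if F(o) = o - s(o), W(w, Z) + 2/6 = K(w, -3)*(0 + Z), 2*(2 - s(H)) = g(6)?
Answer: -7352/3 ≈ -2450.7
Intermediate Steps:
K(h, f) = 2 + 4*h (K(h, f) = 2 + (3*h + h) = 2 + 4*h)
s(H) = -1 (s(H) = 2 - ½*6 = 2 - 3 = -1)
W(w, Z) = -⅓ + Z*(2 + 4*w) (W(w, Z) = -⅓ + (2 + 4*w)*(0 + Z) = -⅓ + (2 + 4*w)*Z = -⅓ + Z*(2 + 4*w))
C(l) = -3 + l²
F(o) = 1 + o (F(o) = o - 1*(-1) = o + 1 = 1 + o)
735 + W(29, 27)*F(C(-1)) = 735 + (-⅓ + 2*27*(1 + 2*29))*(1 + (-3 + (-1)²)) = 735 + (-⅓ + 2*27*(1 + 58))*(1 + (-3 + 1)) = 735 + (-⅓ + 2*27*59)*(1 - 2) = 735 + (-⅓ + 3186)*(-1) = 735 + (9557/3)*(-1) = 735 - 9557/3 = -7352/3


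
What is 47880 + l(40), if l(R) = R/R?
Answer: 47881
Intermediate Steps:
l(R) = 1
47880 + l(40) = 47880 + 1 = 47881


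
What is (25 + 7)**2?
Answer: 1024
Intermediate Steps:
(25 + 7)**2 = 32**2 = 1024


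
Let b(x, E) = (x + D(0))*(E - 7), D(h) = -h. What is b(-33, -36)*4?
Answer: 5676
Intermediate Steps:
b(x, E) = x*(-7 + E) (b(x, E) = (x - 1*0)*(E - 7) = (x + 0)*(-7 + E) = x*(-7 + E))
b(-33, -36)*4 = -33*(-7 - 36)*4 = -33*(-43)*4 = 1419*4 = 5676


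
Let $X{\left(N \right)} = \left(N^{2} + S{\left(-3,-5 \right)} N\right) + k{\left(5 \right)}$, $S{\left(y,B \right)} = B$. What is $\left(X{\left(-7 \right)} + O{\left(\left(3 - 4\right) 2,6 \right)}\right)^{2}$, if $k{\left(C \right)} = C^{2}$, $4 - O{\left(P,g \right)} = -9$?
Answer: $14884$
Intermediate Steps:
$O{\left(P,g \right)} = 13$ ($O{\left(P,g \right)} = 4 - -9 = 4 + 9 = 13$)
$X{\left(N \right)} = 25 + N^{2} - 5 N$ ($X{\left(N \right)} = \left(N^{2} - 5 N\right) + 5^{2} = \left(N^{2} - 5 N\right) + 25 = 25 + N^{2} - 5 N$)
$\left(X{\left(-7 \right)} + O{\left(\left(3 - 4\right) 2,6 \right)}\right)^{2} = \left(\left(25 + \left(-7\right)^{2} - -35\right) + 13\right)^{2} = \left(\left(25 + 49 + 35\right) + 13\right)^{2} = \left(109 + 13\right)^{2} = 122^{2} = 14884$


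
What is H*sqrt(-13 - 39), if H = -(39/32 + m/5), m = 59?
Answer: -2083*I*sqrt(13)/80 ≈ -93.88*I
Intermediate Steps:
H = -2083/160 (H = -(39/32 + 59/5) = -1*2083/160 = -2083/160 ≈ -13.019)
H*sqrt(-13 - 39) = -2083*sqrt(-13 - 39)/160 = -2083*I*sqrt(13)/80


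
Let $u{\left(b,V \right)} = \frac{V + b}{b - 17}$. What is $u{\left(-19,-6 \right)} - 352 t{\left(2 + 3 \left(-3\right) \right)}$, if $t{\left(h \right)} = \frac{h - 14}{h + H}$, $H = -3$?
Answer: $- \frac{132931}{180} \approx -738.51$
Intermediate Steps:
$u{\left(b,V \right)} = \frac{V + b}{-17 + b}$
$t{\left(h \right)} = \frac{-14 + h}{-3 + h}$ ($t{\left(h \right)} = \frac{h - 14}{h - 3} = \frac{-14 + h}{-3 + h}$)
$u{\left(-19,-6 \right)} - 352 t{\left(2 + 3 \left(-3\right) \right)} = \frac{-6 - 19}{-17 - 19} - 352 \frac{-14 + \left(2 + 3 \left(-3\right)\right)}{-3 + \left(2 + 3 \left(-3\right)\right)} = \frac{1}{-36} \left(-25\right) - 352 \frac{-14 + \left(2 - 9\right)}{-3 + \left(2 - 9\right)} = \left(- \frac{1}{36}\right) \left(-25\right) - 352 \frac{-14 - 7}{-3 - 7} = \frac{25}{36} - 352 \frac{1}{-10} \left(-21\right) = \frac{25}{36} - 352 \left(\left(- \frac{1}{10}\right) \left(-21\right)\right) = \frac{25}{36} - \frac{3696}{5} = - \frac{132931}{180}$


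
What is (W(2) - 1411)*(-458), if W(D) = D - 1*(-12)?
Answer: 639826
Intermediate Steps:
W(D) = 12 + D (W(D) = D + 12 = 12 + D)
(W(2) - 1411)*(-458) = ((12 + 2) - 1411)*(-458) = (14 - 1411)*(-458) = -1397*(-458) = 639826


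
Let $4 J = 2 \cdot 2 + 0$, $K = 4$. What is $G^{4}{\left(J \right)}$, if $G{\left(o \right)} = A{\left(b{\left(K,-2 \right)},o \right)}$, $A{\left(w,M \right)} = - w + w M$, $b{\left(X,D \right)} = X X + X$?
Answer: $0$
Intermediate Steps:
$b{\left(X,D \right)} = X + X^{2}$ ($b{\left(X,D \right)} = X^{2} + X = X + X^{2}$)
$J = 1$ ($J = \frac{2 \cdot 2 + 0}{4} = \frac{4 + 0}{4} = \frac{1}{4} \cdot 4 = 1$)
$A{\left(w,M \right)} = - w + M w$
$G{\left(o \right)} = -20 + 20 o$ ($G{\left(o \right)} = 4 \left(1 + 4\right) \left(-1 + o\right) = 4 \cdot 5 \left(-1 + o\right) = 20 \left(-1 + o\right) = -20 + 20 o$)
$G^{4}{\left(J \right)} = \left(-20 + 20 \cdot 1\right)^{4} = \left(-20 + 20\right)^{4} = 0^{4} = 0$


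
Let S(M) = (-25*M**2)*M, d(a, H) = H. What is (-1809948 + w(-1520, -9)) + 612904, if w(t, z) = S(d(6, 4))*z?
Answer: -1182644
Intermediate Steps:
S(M) = -25*M**3
w(t, z) = -1600*z (w(t, z) = (-25*4**3)*z = (-25*64)*z = -1600*z)
(-1809948 + w(-1520, -9)) + 612904 = (-1809948 - 1600*(-9)) + 612904 = (-1809948 + 14400) + 612904 = -1795548 + 612904 = -1182644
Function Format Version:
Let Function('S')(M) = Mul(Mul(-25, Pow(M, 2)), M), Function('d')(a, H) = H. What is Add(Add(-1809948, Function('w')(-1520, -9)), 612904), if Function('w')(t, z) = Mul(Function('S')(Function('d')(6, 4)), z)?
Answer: -1182644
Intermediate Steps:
Function('S')(M) = Mul(-25, Pow(M, 3))
Function('w')(t, z) = Mul(-1600, z) (Function('w')(t, z) = Mul(Mul(-25, Pow(4, 3)), z) = Mul(Mul(-25, 64), z) = Mul(-1600, z))
Add(Add(-1809948, Function('w')(-1520, -9)), 612904) = Add(Add(-1809948, Mul(-1600, -9)), 612904) = Add(Add(-1809948, 14400), 612904) = Add(-1795548, 612904) = -1182644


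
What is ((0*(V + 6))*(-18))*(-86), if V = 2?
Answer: 0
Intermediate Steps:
((0*(V + 6))*(-18))*(-86) = ((0*(2 + 6))*(-18))*(-86) = ((0*8)*(-18))*(-86) = (0*(-18))*(-86) = 0*(-86) = 0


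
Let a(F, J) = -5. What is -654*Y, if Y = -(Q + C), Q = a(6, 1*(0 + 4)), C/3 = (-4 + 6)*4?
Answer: 12426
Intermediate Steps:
C = 24 (C = 3*((-4 + 6)*4) = 3*(2*4) = 3*8 = 24)
Q = -5
Y = -19 (Y = -(-5 + 24) = -1*19 = -19)
-654*Y = -654*(-19) = 12426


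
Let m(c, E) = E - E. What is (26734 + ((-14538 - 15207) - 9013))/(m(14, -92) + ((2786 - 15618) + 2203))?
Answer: 1336/1181 ≈ 1.1312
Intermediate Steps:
m(c, E) = 0
(26734 + ((-14538 - 15207) - 9013))/(m(14, -92) + ((2786 - 15618) + 2203)) = (26734 + ((-14538 - 15207) - 9013))/(0 + ((2786 - 15618) + 2203)) = (26734 + (-29745 - 9013))/(0 + (-12832 + 2203)) = (26734 - 38758)/(0 - 10629) = -12024/(-10629) = -12024*(-1/10629) = 1336/1181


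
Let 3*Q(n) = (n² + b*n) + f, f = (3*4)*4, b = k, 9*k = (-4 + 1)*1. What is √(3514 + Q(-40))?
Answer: √36610/3 ≈ 63.779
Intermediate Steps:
k = -⅓ (k = ((-4 + 1)*1)/9 = (-3*1)/9 = (⅑)*(-3) = -⅓ ≈ -0.33333)
b = -⅓ ≈ -0.33333
f = 48 (f = 12*4 = 48)
Q(n) = 16 - n/9 + n²/3 (Q(n) = ((n² - n/3) + 48)/3 = (48 + n² - n/3)/3 = 16 - n/9 + n²/3)
√(3514 + Q(-40)) = √(3514 + (16 - ⅑*(-40) + (⅓)*(-40)²)) = √(3514 + (16 + 40/9 + (⅓)*1600)) = √(3514 + (16 + 40/9 + 1600/3)) = √(3514 + 4984/9) = √(36610/9) = √36610/3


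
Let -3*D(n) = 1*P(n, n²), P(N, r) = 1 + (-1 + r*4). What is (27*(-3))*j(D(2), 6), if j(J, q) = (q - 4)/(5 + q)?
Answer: -162/11 ≈ -14.727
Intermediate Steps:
P(N, r) = 4*r (P(N, r) = 1 + (-1 + 4*r) = 4*r)
D(n) = -4*n²/3
j(J, q) = (-4 + q)/(5 + q)
(27*(-3))*j(D(2), 6) = (27*(-3))*((-4 + 6)/(5 + 6)) = -81*2/11 = -162/11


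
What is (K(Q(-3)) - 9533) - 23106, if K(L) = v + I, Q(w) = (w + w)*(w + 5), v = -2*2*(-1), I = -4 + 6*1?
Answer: -32633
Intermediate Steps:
I = 2 (I = -4 + 6 = 2)
v = 4 (v = -4*(-1) = 4)
Q(w) = 2*w*(5 + w) (Q(w) = (2*w)*(5 + w) = 2*w*(5 + w))
K(L) = 6 (K(L) = 4 + 2 = 6)
(K(Q(-3)) - 9533) - 23106 = (6 - 9533) - 23106 = -9527 - 23106 = -32633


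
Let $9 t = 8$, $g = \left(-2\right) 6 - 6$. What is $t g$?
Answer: $-16$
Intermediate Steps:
$g = -18$ ($g = -12 - 6 = -18$)
$t = \frac{8}{9}$ ($t = \frac{1}{9} \cdot 8 = \frac{8}{9} \approx 0.88889$)
$t g = \frac{8}{9} \left(-18\right) = -16$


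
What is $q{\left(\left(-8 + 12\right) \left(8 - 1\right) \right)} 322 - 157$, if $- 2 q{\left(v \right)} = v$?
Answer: $-4665$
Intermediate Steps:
$q{\left(v \right)} = - \frac{v}{2}$
$q{\left(\left(-8 + 12\right) \left(8 - 1\right) \right)} 322 - 157 = - \frac{\left(-8 + 12\right) \left(8 - 1\right)}{2} \cdot 322 - 157 = - \frac{4 \cdot 7}{2} \cdot 322 - 157 = \left(- \frac{1}{2}\right) 28 \cdot 322 - 157 = \left(-14\right) 322 - 157 = -4508 - 157 = -4665$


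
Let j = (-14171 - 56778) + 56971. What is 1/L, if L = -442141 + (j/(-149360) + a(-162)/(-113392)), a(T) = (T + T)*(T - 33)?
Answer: -529257160/234006535341167 ≈ -2.2617e-6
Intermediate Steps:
a(T) = 2*T*(-33 + T) (a(T) = (2*T)*(-33 + T) = 2*T*(-33 + T))
j = -13978 (j = -70949 + 56971 = -13978)
L = -234006535341167/529257160 (L = -442141 + (-13978/(-149360) + (2*(-162)*(-33 - 162))/(-113392)) = -442141 + (-13978*(-1/149360) + (2*(-162)*(-195))*(-1/113392)) = -442141 + (6989/74680 + 63180*(-1/113392)) = -442141 + (6989/74680 - 15795/28348) = -442141 - 245361607/529257160 = -234006535341167/529257160 ≈ -4.4214e+5)
1/L = 1/(-234006535341167/529257160) = -529257160/234006535341167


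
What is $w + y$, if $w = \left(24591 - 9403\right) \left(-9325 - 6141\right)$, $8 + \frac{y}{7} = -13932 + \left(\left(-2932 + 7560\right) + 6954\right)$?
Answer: $-234914114$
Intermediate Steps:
$y = -16506$ ($y = -56 + 7 \left(-13932 + \left(\left(-2932 + 7560\right) + 6954\right)\right) = -56 + 7 \left(-13932 + \left(4628 + 6954\right)\right) = -56 + 7 \left(-13932 + 11582\right) = -56 + 7 \left(-2350\right) = -56 - 16450 = -16506$)
$w = -234897608$ ($w = 15188 \left(-15466\right) = -234897608$)
$w + y = -234897608 - 16506 = -234914114$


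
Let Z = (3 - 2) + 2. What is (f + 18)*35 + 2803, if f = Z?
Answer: 3538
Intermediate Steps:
Z = 3 (Z = 1 + 2 = 3)
f = 3
(f + 18)*35 + 2803 = (3 + 18)*35 + 2803 = 21*35 + 2803 = 735 + 2803 = 3538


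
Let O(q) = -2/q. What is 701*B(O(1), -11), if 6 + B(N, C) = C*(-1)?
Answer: 3505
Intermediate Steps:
B(N, C) = -6 - C (B(N, C) = -6 + C*(-1) = -6 - C)
701*B(O(1), -11) = 701*(-6 - 1*(-11)) = 701*(-6 + 11) = 701*5 = 3505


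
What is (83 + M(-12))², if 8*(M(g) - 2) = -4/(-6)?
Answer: 1042441/144 ≈ 7239.2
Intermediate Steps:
M(g) = 25/12 (M(g) = 2 + (-4/(-6))/8 = 2 + (-4*(-⅙))/8 = 2 + (⅛)*(⅔) = 2 + 1/12 = 25/12)
(83 + M(-12))² = (83 + 25/12)² = (1021/12)² = 1042441/144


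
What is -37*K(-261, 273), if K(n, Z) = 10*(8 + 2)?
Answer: -3700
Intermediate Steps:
K(n, Z) = 100 (K(n, Z) = 10*10 = 100)
-37*K(-261, 273) = -37*100 = -3700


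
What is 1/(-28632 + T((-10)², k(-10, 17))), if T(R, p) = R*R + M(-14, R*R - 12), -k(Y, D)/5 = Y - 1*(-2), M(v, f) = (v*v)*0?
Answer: -1/18632 ≈ -5.3671e-5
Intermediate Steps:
M(v, f) = 0 (M(v, f) = v²*0 = 0)
k(Y, D) = -10 - 5*Y (k(Y, D) = -5*(Y - 1*(-2)) = -5*(Y + 2) = -5*(2 + Y) = -10 - 5*Y)
T(R, p) = R² (T(R, p) = R*R + 0 = R² + 0 = R²)
1/(-28632 + T((-10)², k(-10, 17))) = 1/(-28632 + ((-10)²)²) = 1/(-28632 + 100²) = 1/(-28632 + 10000) = 1/(-18632) = -1/18632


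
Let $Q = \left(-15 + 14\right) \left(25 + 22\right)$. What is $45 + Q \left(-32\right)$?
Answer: $1549$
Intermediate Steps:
$Q = -47$ ($Q = \left(-1\right) 47 = -47$)
$45 + Q \left(-32\right) = 45 - -1504 = 45 + 1504 = 1549$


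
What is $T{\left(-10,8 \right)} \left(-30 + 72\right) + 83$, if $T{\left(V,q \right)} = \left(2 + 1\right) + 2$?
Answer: $293$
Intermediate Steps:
$T{\left(V,q \right)} = 5$ ($T{\left(V,q \right)} = 3 + 2 = 5$)
$T{\left(-10,8 \right)} \left(-30 + 72\right) + 83 = 5 \left(-30 + 72\right) + 83 = 5 \cdot 42 + 83 = 210 + 83 = 293$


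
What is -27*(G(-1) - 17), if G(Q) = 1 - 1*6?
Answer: 594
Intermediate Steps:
G(Q) = -5 (G(Q) = 1 - 6 = -5)
-27*(G(-1) - 17) = -27*(-5 - 17) = -27*(-22) = 594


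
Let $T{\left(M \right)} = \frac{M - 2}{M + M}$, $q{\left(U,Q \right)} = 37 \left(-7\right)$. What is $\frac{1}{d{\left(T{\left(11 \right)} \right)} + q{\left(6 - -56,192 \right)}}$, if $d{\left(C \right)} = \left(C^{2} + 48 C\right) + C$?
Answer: $- \frac{484}{115573} \approx -0.0041878$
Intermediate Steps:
$q{\left(U,Q \right)} = -259$
$T{\left(M \right)} = \frac{-2 + M}{2 M}$
$d{\left(C \right)} = C^{2} + 49 C$
$\frac{1}{d{\left(T{\left(11 \right)} \right)} + q{\left(6 - -56,192 \right)}} = \frac{1}{\frac{-2 + 11}{2 \cdot 11} \left(49 + \frac{-2 + 11}{2 \cdot 11}\right) - 259} = \frac{1}{\frac{1}{2} \cdot \frac{1}{11} \cdot 9 \left(49 + \frac{1}{2} \cdot \frac{1}{11} \cdot 9\right) - 259} = \frac{1}{\frac{9 \left(49 + \frac{9}{22}\right)}{22} - 259} = \frac{1}{\frac{9}{22} \cdot \frac{1087}{22} - 259} = \frac{1}{\frac{9783}{484} - 259} = \frac{1}{- \frac{115573}{484}} = - \frac{484}{115573}$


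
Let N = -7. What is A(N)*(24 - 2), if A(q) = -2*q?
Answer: 308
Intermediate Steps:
A(N)*(24 - 2) = (-2*(-7))*(24 - 2) = 14*22 = 308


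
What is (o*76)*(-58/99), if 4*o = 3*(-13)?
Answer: 14326/33 ≈ 434.12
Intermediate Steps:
o = -39/4 (o = (3*(-13))/4 = (¼)*(-39) = -39/4 ≈ -9.7500)
(o*76)*(-58/99) = (-39/4*76)*(-58/99) = -(-42978)/99 = -741*(-58/99) = 14326/33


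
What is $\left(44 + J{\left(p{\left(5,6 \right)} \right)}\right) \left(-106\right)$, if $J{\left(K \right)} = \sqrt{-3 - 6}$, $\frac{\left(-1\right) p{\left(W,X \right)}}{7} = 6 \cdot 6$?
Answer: $-4664 - 318 i \approx -4664.0 - 318.0 i$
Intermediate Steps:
$p{\left(W,X \right)} = -252$ ($p{\left(W,X \right)} = - 7 \cdot 6 \cdot 6 = \left(-7\right) 36 = -252$)
$J{\left(K \right)} = 3 i$ ($J{\left(K \right)} = \sqrt{-9} = 3 i$)
$\left(44 + J{\left(p{\left(5,6 \right)} \right)}\right) \left(-106\right) = \left(44 + 3 i\right) \left(-106\right) = -4664 - 318 i$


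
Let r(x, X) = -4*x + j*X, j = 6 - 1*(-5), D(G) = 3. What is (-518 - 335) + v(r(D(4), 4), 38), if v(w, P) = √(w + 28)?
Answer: -853 + 2*√15 ≈ -845.25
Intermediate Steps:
j = 11 (j = 6 + 5 = 11)
r(x, X) = -4*x + 11*X
v(w, P) = √(28 + w)
(-518 - 335) + v(r(D(4), 4), 38) = (-518 - 335) + √(28 + (-4*3 + 11*4)) = -853 + √(28 + (-12 + 44)) = -853 + √(28 + 32) = -853 + √60 = -853 + 2*√15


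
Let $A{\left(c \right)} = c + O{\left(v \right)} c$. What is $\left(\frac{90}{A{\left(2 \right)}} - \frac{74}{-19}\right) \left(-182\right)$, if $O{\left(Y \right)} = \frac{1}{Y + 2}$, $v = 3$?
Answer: $- \frac{143143}{19} \approx -7533.8$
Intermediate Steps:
$O{\left(Y \right)} = \frac{1}{2 + Y}$
$A{\left(c \right)} = \frac{6 c}{5}$ ($A{\left(c \right)} = c + \frac{c}{2 + 3} = c + \frac{c}{5} = \frac{6 c}{5}$)
$\left(\frac{90}{A{\left(2 \right)}} - \frac{74}{-19}\right) \left(-182\right) = \left(\frac{90}{\frac{6}{5} \cdot 2} - \frac{74}{-19}\right) \left(-182\right) = \left(\frac{90}{\frac{12}{5}} - - \frac{74}{19}\right) \left(-182\right) = \left(90 \cdot \frac{5}{12} + \frac{74}{19}\right) \left(-182\right) = \left(\frac{75}{2} + \frac{74}{19}\right) \left(-182\right) = \frac{1573}{38} \left(-182\right) = - \frac{143143}{19}$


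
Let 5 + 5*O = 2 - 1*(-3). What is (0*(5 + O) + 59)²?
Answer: 3481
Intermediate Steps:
O = 0 (O = -1 + (2 - 1*(-3))/5 = -1 + (2 + 3)/5 = -1 + (⅕)*5 = -1 + 1 = 0)
(0*(5 + O) + 59)² = (0*(5 + 0) + 59)² = (0*5 + 59)² = (0 + 59)² = 59² = 3481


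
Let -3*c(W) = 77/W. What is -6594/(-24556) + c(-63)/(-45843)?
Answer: 582966137/2171032794 ≈ 0.26852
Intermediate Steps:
c(W) = -77/(3*W)
-6594/(-24556) + c(-63)/(-45843) = -6594/(-24556) - 77/3/(-63)/(-45843) = -6594*(-1/24556) - 77/3*(-1/63)*(-1/45843) = 471/1754 + (11/27)*(-1/45843) = 471/1754 - 11/1237761 = 582966137/2171032794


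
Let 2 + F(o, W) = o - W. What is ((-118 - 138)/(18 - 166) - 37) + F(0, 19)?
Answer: -2082/37 ≈ -56.270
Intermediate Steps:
F(o, W) = -2 + o - W (F(o, W) = -2 + (o - W) = -2 + o - W)
((-118 - 138)/(18 - 166) - 37) + F(0, 19) = ((-118 - 138)/(18 - 166) - 37) + (-2 + 0 - 1*19) = (-256/(-148) - 37) + (-2 + 0 - 19) = (-256*(-1/148) - 37) - 21 = (64/37 - 37) - 21 = -1305/37 - 21 = -2082/37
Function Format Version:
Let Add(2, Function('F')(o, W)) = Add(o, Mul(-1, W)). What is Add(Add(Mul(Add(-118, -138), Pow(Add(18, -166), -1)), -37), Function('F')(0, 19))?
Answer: Rational(-2082, 37) ≈ -56.270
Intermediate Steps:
Function('F')(o, W) = Add(-2, o, Mul(-1, W)) (Function('F')(o, W) = Add(-2, Add(o, Mul(-1, W))) = Add(-2, o, Mul(-1, W)))
Add(Add(Mul(Add(-118, -138), Pow(Add(18, -166), -1)), -37), Function('F')(0, 19)) = Add(Add(Mul(Add(-118, -138), Pow(Add(18, -166), -1)), -37), Add(-2, 0, Mul(-1, 19))) = Add(Add(Mul(-256, Pow(-148, -1)), -37), Add(-2, 0, -19)) = Add(Add(Mul(-256, Rational(-1, 148)), -37), -21) = Add(Add(Rational(64, 37), -37), -21) = Add(Rational(-1305, 37), -21) = Rational(-2082, 37)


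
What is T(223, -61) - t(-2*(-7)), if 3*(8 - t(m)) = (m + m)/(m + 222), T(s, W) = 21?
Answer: 2308/177 ≈ 13.040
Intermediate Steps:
t(m) = 8 - 2*m/(3*(222 + m)) (t(m) = 8 - (m + m)/(3*(m + 222)) = 8 - 2*m/(3*(222 + m)))
T(223, -61) - t(-2*(-7)) = 21 - 2*(2664 + 11*(-2*(-7)))/(3*(222 - 2*(-7))) = 21 - 2*(2664 + 11*14)/(3*(222 + 14)) = 21 - 2*(2664 + 154)/(3*236) = 21 - 2*2818/(3*236) = 21 - 1*1409/177 = 21 - 1409/177 = 2308/177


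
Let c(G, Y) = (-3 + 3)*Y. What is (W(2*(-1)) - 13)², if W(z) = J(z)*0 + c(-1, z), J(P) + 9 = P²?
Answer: 169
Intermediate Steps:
c(G, Y) = 0 (c(G, Y) = 0*Y = 0)
J(P) = -9 + P²
W(z) = 0 (W(z) = (-9 + z²)*0 + 0 = 0 + 0 = 0)
(W(2*(-1)) - 13)² = (0 - 13)² = (-13)² = 169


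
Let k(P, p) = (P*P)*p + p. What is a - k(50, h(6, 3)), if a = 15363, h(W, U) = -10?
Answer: 40373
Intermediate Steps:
k(P, p) = p + p*P² (k(P, p) = P²*p + p = p*P² + p = p + p*P²)
a - k(50, h(6, 3)) = 15363 - (-10)*(1 + 50²) = 15363 - (-10)*(1 + 2500) = 15363 - (-10)*2501 = 15363 - 1*(-25010) = 15363 + 25010 = 40373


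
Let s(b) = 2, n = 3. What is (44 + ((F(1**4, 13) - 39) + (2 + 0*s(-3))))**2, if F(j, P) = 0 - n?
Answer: 16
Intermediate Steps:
F(j, P) = -3 (F(j, P) = 0 - 3 = -3)
(44 + ((F(1**4, 13) - 39) + (2 + 0*s(-3))))**2 = (44 + ((-3 - 39) + (2 + 0*2)))**2 = (44 + (-42 + (2 + 0)))**2 = (44 + (-42 + 2))**2 = (44 - 40)**2 = 4**2 = 16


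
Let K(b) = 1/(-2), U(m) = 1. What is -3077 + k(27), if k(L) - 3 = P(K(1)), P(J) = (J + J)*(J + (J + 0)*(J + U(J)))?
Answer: -12293/4 ≈ -3073.3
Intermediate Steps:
K(b) = -½
P(J) = 2*J*(J + J*(1 + J)) (P(J) = (J + J)*(J + (J + 0)*(J + 1)) = (2*J)*(J + J*(1 + J)) = 2*J*(J + J*(1 + J)))
k(L) = 15/4 (k(L) = 3 + 2*(-½)²*(2 - ½) = 3 + 2*(¼)*(3/2) = 3 + ¾ = 15/4)
-3077 + k(27) = -3077 + 15/4 = -12293/4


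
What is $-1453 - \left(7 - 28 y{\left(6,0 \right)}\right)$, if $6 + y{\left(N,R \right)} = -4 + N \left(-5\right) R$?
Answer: $-1740$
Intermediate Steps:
$y{\left(N,R \right)} = -10 - 5 N R$ ($y{\left(N,R \right)} = -6 + \left(-4 + N \left(-5\right) R\right) = -6 + \left(-4 + - 5 N R\right) = -6 - \left(4 + 5 N R\right) = -10 - 5 N R$)
$-1453 - \left(7 - 28 y{\left(6,0 \right)}\right) = -1453 - \left(7 - 28 \left(-10 - 30 \cdot 0\right)\right) = -1453 - \left(7 - 28 \left(-10 + 0\right)\right) = -1453 - \left(7 - -280\right) = -1453 - \left(7 + 280\right) = -1453 - 287 = -1740$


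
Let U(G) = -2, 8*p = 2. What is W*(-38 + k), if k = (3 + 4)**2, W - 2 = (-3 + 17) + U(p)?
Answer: 154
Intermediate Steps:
p = 1/4 (p = (1/8)*2 = 1/4 ≈ 0.25000)
W = 14 (W = 2 + ((-3 + 17) - 2) = 2 + (14 - 2) = 2 + 12 = 14)
k = 49 (k = 7**2 = 49)
W*(-38 + k) = 14*(-38 + 49) = 14*11 = 154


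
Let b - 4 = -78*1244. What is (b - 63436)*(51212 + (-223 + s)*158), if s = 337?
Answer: -11107959936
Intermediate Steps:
b = -97028 (b = 4 - 78*1244 = 4 - 97032 = -97028)
(b - 63436)*(51212 + (-223 + s)*158) = (-97028 - 63436)*(51212 + (-223 + 337)*158) = -160464*(51212 + 114*158) = -160464*(51212 + 18012) = -160464*69224 = -11107959936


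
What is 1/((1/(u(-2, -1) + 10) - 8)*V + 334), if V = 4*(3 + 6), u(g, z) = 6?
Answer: 4/193 ≈ 0.020725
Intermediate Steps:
V = 36 (V = 4*9 = 36)
1/((1/(u(-2, -1) + 10) - 8)*V + 334) = 1/((1/(6 + 10) - 8)*36 + 334) = 1/((1/16 - 8)*36 + 334) = 1/(-127/16*36 + 334) = 1/(-1143/4 + 334) = 1/(193/4) = 4/193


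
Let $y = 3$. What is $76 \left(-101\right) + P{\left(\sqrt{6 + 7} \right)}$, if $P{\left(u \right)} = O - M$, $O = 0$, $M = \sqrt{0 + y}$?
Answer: $-7676 - \sqrt{3} \approx -7677.7$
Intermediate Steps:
$M = \sqrt{3}$ ($M = \sqrt{0 + 3} = \sqrt{3} \approx 1.732$)
$P{\left(u \right)} = - \sqrt{3}$ ($P{\left(u \right)} = 0 - \sqrt{3} = - \sqrt{3}$)
$76 \left(-101\right) + P{\left(\sqrt{6 + 7} \right)} = 76 \left(-101\right) - \sqrt{3} = -7676 - \sqrt{3}$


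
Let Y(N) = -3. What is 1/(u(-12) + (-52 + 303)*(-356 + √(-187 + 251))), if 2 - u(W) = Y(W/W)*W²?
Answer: -1/86914 ≈ -1.1506e-5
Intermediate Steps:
u(W) = 2 + 3*W² (u(W) = 2 - (-3)*W² = 2 + 3*W²)
1/(u(-12) + (-52 + 303)*(-356 + √(-187 + 251))) = 1/((2 + 3*(-12)²) + (-52 + 303)*(-356 + √(-187 + 251))) = 1/((2 + 3*144) + 251*(-356 + √64)) = 1/((2 + 432) + 251*(-356 + 8)) = 1/(434 + 251*(-348)) = 1/(434 - 87348) = 1/(-86914) = -1/86914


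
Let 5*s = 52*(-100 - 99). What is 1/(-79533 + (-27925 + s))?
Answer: -5/547638 ≈ -9.1301e-6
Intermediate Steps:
s = -10348/5 (s = (52*(-100 - 99))/5 = (52*(-199))/5 = (1/5)*(-10348) = -10348/5 ≈ -2069.6)
1/(-79533 + (-27925 + s)) = 1/(-79533 + (-27925 - 10348/5)) = 1/(-79533 - 149973/5) = 1/(-547638/5) = -5/547638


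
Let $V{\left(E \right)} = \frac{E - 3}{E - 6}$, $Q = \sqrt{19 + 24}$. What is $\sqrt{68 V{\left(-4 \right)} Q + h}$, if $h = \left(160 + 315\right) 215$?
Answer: $\frac{\sqrt{2553125 + 1190 \sqrt{43}}}{5} \approx 320.06$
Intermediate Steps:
$Q = \sqrt{43} \approx 6.5574$
$V{\left(E \right)} = \frac{-3 + E}{-6 + E}$
$h = 102125$ ($h = 475 \cdot 215 = 102125$)
$\sqrt{68 V{\left(-4 \right)} Q + h} = \sqrt{68 \frac{-3 - 4}{-6 - 4} \sqrt{43} + 102125} = \sqrt{68 \frac{1}{-10} \left(-7\right) \sqrt{43} + 102125} = \sqrt{68 \left(\left(- \frac{1}{10}\right) \left(-7\right)\right) \sqrt{43} + 102125} = \sqrt{68 \cdot \frac{7}{10} \sqrt{43} + 102125} = \sqrt{\frac{238 \sqrt{43}}{5} + 102125} = \sqrt{102125 + \frac{238 \sqrt{43}}{5}}$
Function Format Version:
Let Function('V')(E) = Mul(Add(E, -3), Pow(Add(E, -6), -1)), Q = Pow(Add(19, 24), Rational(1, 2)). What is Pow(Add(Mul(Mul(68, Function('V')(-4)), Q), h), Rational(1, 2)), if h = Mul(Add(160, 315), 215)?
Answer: Mul(Rational(1, 5), Pow(Add(2553125, Mul(1190, Pow(43, Rational(1, 2)))), Rational(1, 2))) ≈ 320.06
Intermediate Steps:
Q = Pow(43, Rational(1, 2)) ≈ 6.5574
Function('V')(E) = Mul(Pow(Add(-6, E), -1), Add(-3, E)) (Function('V')(E) = Mul(Add(-3, E), Pow(Add(-6, E), -1)) = Mul(Pow(Add(-6, E), -1), Add(-3, E)))
h = 102125 (h = Mul(475, 215) = 102125)
Pow(Add(Mul(Mul(68, Function('V')(-4)), Q), h), Rational(1, 2)) = Pow(Add(Mul(Mul(68, Mul(Pow(Add(-6, -4), -1), Add(-3, -4))), Pow(43, Rational(1, 2))), 102125), Rational(1, 2)) = Pow(Add(Mul(Mul(68, Mul(Pow(-10, -1), -7)), Pow(43, Rational(1, 2))), 102125), Rational(1, 2)) = Pow(Add(Mul(Mul(68, Mul(Rational(-1, 10), -7)), Pow(43, Rational(1, 2))), 102125), Rational(1, 2)) = Pow(Add(Mul(Mul(68, Rational(7, 10)), Pow(43, Rational(1, 2))), 102125), Rational(1, 2)) = Pow(Add(Mul(Rational(238, 5), Pow(43, Rational(1, 2))), 102125), Rational(1, 2)) = Pow(Add(102125, Mul(Rational(238, 5), Pow(43, Rational(1, 2)))), Rational(1, 2))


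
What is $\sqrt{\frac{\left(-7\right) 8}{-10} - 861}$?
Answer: $\frac{i \sqrt{21385}}{5} \approx 29.247 i$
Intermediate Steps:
$\sqrt{\frac{\left(-7\right) 8}{-10} - 861} = \sqrt{\left(-56\right) \left(- \frac{1}{10}\right) - 861} = \sqrt{\frac{28}{5} - 861} = \sqrt{- \frac{4277}{5}} = \frac{i \sqrt{21385}}{5}$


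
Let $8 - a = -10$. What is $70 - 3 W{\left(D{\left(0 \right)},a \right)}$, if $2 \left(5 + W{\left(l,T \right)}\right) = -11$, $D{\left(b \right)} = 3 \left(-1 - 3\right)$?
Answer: $\frac{203}{2} \approx 101.5$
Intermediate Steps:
$a = 18$ ($a = 8 - -10 = 8 + 10 = 18$)
$D{\left(b \right)} = -12$ ($D{\left(b \right)} = 3 \left(-4\right) = -12$)
$W{\left(l,T \right)} = - \frac{21}{2}$ ($W{\left(l,T \right)} = -5 + \frac{1}{2} \left(-11\right) = -5 - \frac{11}{2} = - \frac{21}{2}$)
$70 - 3 W{\left(D{\left(0 \right)},a \right)} = 70 - 3 \left(- \frac{21}{2}\right) = 70 - - \frac{63}{2} = 70 + \frac{63}{2} = \frac{203}{2}$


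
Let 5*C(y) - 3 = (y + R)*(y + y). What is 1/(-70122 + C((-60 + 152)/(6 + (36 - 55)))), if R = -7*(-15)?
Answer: -169/11897363 ≈ -1.4205e-5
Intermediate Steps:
R = 105
C(y) = ⅗ + 2*y*(105 + y)/5 (C(y) = ⅗ + ((y + 105)*(y + y))/5 = ⅗ + ((105 + y)*(2*y))/5 = ⅗ + (2*y*(105 + y))/5 = ⅗ + 2*y*(105 + y)/5)
1/(-70122 + C((-60 + 152)/(6 + (36 - 55)))) = 1/(-70122 + (⅗ + 42*((-60 + 152)/(6 + (36 - 55))) + 2*((-60 + 152)/(6 + (36 - 55)))²/5)) = 1/(-70122 + (⅗ + 42*(92/(6 - 19)) + 2*(92/(6 - 19))²/5)) = 1/(-70122 + (⅗ + 42*(92/(-13)) + 2*(92/(-13))²/5)) = 1/(-70122 + (⅗ + 42*(92*(-1/13)) + 2*(92*(-1/13))²/5)) = 1/(-70122 + (⅗ + 42*(-92/13) + 2*(-92/13)²/5)) = 1/(-70122 + (⅗ - 3864/13 + (⅖)*(8464/169))) = 1/(-70122 + (⅗ - 3864/13 + 16928/845)) = 1/(-70122 - 46745/169) = 1/(-11897363/169) = -169/11897363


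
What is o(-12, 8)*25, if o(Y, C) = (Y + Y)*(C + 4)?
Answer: -7200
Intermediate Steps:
o(Y, C) = 2*Y*(4 + C) (o(Y, C) = (2*Y)*(4 + C) = 2*Y*(4 + C))
o(-12, 8)*25 = (2*(-12)*(4 + 8))*25 = (2*(-12)*12)*25 = -288*25 = -7200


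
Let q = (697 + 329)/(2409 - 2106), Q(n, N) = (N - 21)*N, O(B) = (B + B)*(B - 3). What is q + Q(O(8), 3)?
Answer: -5112/101 ≈ -50.614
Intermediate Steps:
O(B) = 2*B*(-3 + B) (O(B) = (2*B)*(-3 + B) = 2*B*(-3 + B))
Q(n, N) = N*(-21 + N) (Q(n, N) = (-21 + N)*N = N*(-21 + N))
q = 342/101 (q = 1026/303 = 1026*(1/303) = 342/101 ≈ 3.3861)
q + Q(O(8), 3) = 342/101 + 3*(-21 + 3) = 342/101 + 3*(-18) = 342/101 - 54 = -5112/101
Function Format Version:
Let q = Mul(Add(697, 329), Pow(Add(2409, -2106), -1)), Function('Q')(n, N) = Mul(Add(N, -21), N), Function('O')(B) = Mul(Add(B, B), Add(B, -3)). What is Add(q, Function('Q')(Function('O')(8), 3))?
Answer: Rational(-5112, 101) ≈ -50.614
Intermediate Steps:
Function('O')(B) = Mul(2, B, Add(-3, B)) (Function('O')(B) = Mul(Mul(2, B), Add(-3, B)) = Mul(2, B, Add(-3, B)))
Function('Q')(n, N) = Mul(N, Add(-21, N)) (Function('Q')(n, N) = Mul(Add(-21, N), N) = Mul(N, Add(-21, N)))
q = Rational(342, 101) (q = Mul(1026, Pow(303, -1)) = Mul(1026, Rational(1, 303)) = Rational(342, 101) ≈ 3.3861)
Add(q, Function('Q')(Function('O')(8), 3)) = Add(Rational(342, 101), Mul(3, Add(-21, 3))) = Add(Rational(342, 101), Mul(3, -18)) = Add(Rational(342, 101), -54) = Rational(-5112, 101)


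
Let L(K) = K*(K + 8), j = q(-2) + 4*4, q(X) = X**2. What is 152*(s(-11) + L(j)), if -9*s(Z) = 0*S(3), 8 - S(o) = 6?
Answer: 85120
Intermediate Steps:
S(o) = 2 (S(o) = 8 - 1*6 = 8 - 6 = 2)
j = 20 (j = (-2)**2 + 4*4 = 4 + 16 = 20)
L(K) = K*(8 + K)
s(Z) = 0 (s(Z) = -0*2 = -1/9*0 = 0)
152*(s(-11) + L(j)) = 152*(0 + 20*(8 + 20)) = 152*(0 + 20*28) = 152*(0 + 560) = 152*560 = 85120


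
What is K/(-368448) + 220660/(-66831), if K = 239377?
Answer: -32433179989/8207916096 ≈ -3.9515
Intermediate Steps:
K/(-368448) + 220660/(-66831) = 239377/(-368448) + 220660/(-66831) = 239377*(-1/368448) + 220660*(-1/66831) = -239377/368448 - 220660/66831 = -32433179989/8207916096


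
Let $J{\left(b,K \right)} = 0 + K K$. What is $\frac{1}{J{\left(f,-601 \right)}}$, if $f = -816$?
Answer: $\frac{1}{361201} \approx 2.7685 \cdot 10^{-6}$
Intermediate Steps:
$J{\left(b,K \right)} = K^{2}$ ($J{\left(b,K \right)} = 0 + K^{2} = K^{2}$)
$\frac{1}{J{\left(f,-601 \right)}} = \frac{1}{\left(-601\right)^{2}} = \frac{1}{361201}$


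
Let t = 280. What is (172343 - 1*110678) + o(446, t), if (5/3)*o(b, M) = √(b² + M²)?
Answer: 61665 + 6*√69329/5 ≈ 61981.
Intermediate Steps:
o(b, M) = 3*√(M² + b²)/5 (o(b, M) = 3*√(b² + M²)/5 = 3*√(M² + b²)/5)
(172343 - 1*110678) + o(446, t) = (172343 - 1*110678) + 3*√(280² + 446²)/5 = (172343 - 110678) + 3*√(78400 + 198916)/5 = 61665 + 3*√277316/5 = 61665 + 3*(2*√69329)/5 = 61665 + 6*√69329/5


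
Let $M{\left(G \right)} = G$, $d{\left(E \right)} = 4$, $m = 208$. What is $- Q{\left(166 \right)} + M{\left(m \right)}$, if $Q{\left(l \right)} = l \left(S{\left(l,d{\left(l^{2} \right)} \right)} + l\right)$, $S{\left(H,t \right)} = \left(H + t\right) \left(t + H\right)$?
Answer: $-4824748$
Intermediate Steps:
$S{\left(H,t \right)} = \left(H + t\right)^{2}$ ($S{\left(H,t \right)} = \left(H + t\right) \left(H + t\right) = \left(H + t\right)^{2}$)
$Q{\left(l \right)} = l \left(l + \left(4 + l\right)^{2}\right)$ ($Q{\left(l \right)} = l \left(\left(l + 4\right)^{2} + l\right) = l \left(\left(4 + l\right)^{2} + l\right) = l \left(l + \left(4 + l\right)^{2}\right)$)
$- Q{\left(166 \right)} + M{\left(m \right)} = - 166 \left(166 + \left(4 + 166\right)^{2}\right) + 208 = - 166 \left(166 + 170^{2}\right) + 208 = - 166 \left(166 + 28900\right) + 208 = - 166 \cdot 29066 + 208 = \left(-1\right) 4824956 + 208 = -4824956 + 208 = -4824748$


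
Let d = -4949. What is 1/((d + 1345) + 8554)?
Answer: 1/4950 ≈ 0.00020202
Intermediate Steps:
1/((d + 1345) + 8554) = 1/((-4949 + 1345) + 8554) = 1/(-3604 + 8554) = 1/4950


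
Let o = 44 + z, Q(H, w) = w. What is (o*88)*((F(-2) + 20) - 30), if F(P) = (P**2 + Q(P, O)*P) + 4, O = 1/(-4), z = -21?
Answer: -3036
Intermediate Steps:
O = -1/4 (O = 1*(-1/4) = -1/4 ≈ -0.25000)
o = 23 (o = 44 - 21 = 23)
F(P) = 4 + P**2 - P/4 (F(P) = (P**2 - P/4) + 4 = 4 + P**2 - P/4)
(o*88)*((F(-2) + 20) - 30) = (23*88)*(((4 + (-2)**2 - 1/4*(-2)) + 20) - 30) = 2024*(((4 + 4 + 1/2) + 20) - 30) = 2024*((17/2 + 20) - 30) = 2024*(57/2 - 30) = 2024*(-3/2) = -3036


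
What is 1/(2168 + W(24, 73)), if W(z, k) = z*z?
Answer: 1/2744 ≈ 0.00036443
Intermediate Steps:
W(z, k) = z²
1/(2168 + W(24, 73)) = 1/(2168 + 24²) = 1/(2168 + 576) = 1/2744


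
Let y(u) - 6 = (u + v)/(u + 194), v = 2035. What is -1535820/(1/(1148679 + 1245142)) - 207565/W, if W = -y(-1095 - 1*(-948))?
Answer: -1595591523056369/434 ≈ -3.6765e+12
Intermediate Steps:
y(u) = 6 + (2035 + u)/(194 + u) (y(u) = 6 + (u + 2035)/(u + 194) = 6 + (2035 + u)/(194 + u))
W = -2170/47 (W = -7*(457 + (-1095 - 1*(-948)))/(194 + (-1095 - 1*(-948))) = -7*(457 + (-1095 + 948))/(194 + (-1095 + 948)) = -7*(457 - 147)/(194 - 147) = -7*310/47 = -1*2170/47 = -2170/47 ≈ -46.170)
-1535820/(1/(1148679 + 1245142)) - 207565/W = -1535820/(1/(1148679 + 1245142)) - 207565/(-2170/47) = -1535820/(1/2393821) - 207565*(-47/2170) = -1535820/1/2393821 + 1951111/434 = -1535820*2393821 + 1951111/434 = -3676478168220 + 1951111/434 = -1595591523056369/434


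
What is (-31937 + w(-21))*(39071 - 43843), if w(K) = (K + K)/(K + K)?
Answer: 152398592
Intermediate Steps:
w(K) = 1 (w(K) = (2*K)/((2*K)) = (2*K)*(1/(2*K)) = 1)
(-31937 + w(-21))*(39071 - 43843) = (-31937 + 1)*(39071 - 43843) = -31936*(-4772) = 152398592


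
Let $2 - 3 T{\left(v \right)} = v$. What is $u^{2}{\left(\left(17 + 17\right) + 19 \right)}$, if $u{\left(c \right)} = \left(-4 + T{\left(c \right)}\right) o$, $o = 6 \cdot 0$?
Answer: $0$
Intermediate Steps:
$T{\left(v \right)} = \frac{2}{3} - \frac{v}{3}$
$o = 0$
$u{\left(c \right)} = 0$ ($u{\left(c \right)} = \left(-4 - \left(- \frac{2}{3} + \frac{c}{3}\right)\right) 0 = \left(- \frac{10}{3} - \frac{c}{3}\right) 0 = 0$)
$u^{2}{\left(\left(17 + 17\right) + 19 \right)} = 0^{2} = 0$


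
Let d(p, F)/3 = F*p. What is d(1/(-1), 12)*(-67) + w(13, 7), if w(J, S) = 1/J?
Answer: 31357/13 ≈ 2412.1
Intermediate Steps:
d(p, F) = 3*F*p (d(p, F) = 3*(F*p) = 3*F*p)
d(1/(-1), 12)*(-67) + w(13, 7) = (3*12/(-1))*(-67) + 1/13 = (3*12*(-1))*(-67) + 1/13 = -36*(-67) + 1/13 = 2412 + 1/13 = 31357/13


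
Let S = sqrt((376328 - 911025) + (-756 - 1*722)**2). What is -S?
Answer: -sqrt(1649787) ≈ -1284.4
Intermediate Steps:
S = sqrt(1649787) (S = sqrt(-534697 + (-756 - 722)**2) = sqrt(-534697 + (-1478)**2) = sqrt(-534697 + 2184484) = sqrt(1649787) ≈ 1284.4)
-S = -sqrt(1649787)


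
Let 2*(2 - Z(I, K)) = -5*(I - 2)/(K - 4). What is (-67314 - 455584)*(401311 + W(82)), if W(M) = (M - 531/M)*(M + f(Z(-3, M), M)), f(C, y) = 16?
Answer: -8762310548784/41 ≈ -2.1371e+11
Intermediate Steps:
Z(I, K) = 2 + 5*(-2 + I)/(2*(-4 + K)) (Z(I, K) = 2 - (-5)/(2*((K - 4)/(I - 2))) = 2 - (-5)/(2*((-4 + K)/(-2 + I))) = 2 - (-5)*(-2 + I)/(-4 + K)/2 = 2 - (-5)*(-2 + I)/(2*(-4 + K)) = 2 + 5*(-2 + I)/(2*(-4 + K)))
W(M) = (16 + M)*(M - 531/M) (W(M) = (M - 531/M)*(M + 16) = (M - 531/M)*(16 + M) = (16 + M)*(M - 531/M))
(-67314 - 455584)*(401311 + W(82)) = (-67314 - 455584)*(401311 + (-531 + 82² - 8496/82 + 16*82)) = -522898*(401311 + (-531 + 6724 - 8496*1/82 + 1312)) = -522898*(401311 + (-531 + 6724 - 4248/41 + 1312)) = -522898*(401311 + 303457/41) = -522898*16757208/41 = -8762310548784/41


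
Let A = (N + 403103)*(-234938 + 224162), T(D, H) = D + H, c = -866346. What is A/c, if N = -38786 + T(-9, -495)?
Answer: 653408148/144391 ≈ 4525.3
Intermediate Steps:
N = -39290 (N = -38786 + (-9 - 495) = -38786 - 504 = -39290)
A = -3920448888 (A = (-39290 + 403103)*(-234938 + 224162) = 363813*(-10776) = -3920448888)
A/c = -3920448888/(-866346) = -3920448888*(-1/866346) = 653408148/144391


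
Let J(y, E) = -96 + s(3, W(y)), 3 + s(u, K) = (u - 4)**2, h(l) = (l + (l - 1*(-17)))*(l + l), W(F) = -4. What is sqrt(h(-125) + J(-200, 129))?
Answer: 2*sqrt(14538) ≈ 241.15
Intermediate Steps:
h(l) = 2*l*(17 + 2*l) (h(l) = (l + (l + 17))*(2*l) = (l + (17 + l))*(2*l) = (17 + 2*l)*(2*l) = 2*l*(17 + 2*l))
s(u, K) = -3 + (-4 + u)**2 (s(u, K) = -3 + (u - 4)**2 = -3 + (-4 + u)**2)
J(y, E) = -98 (J(y, E) = -96 + (-3 + (-4 + 3)**2) = -96 + (-3 + (-1)**2) = -96 + (-3 + 1) = -96 - 2 = -98)
sqrt(h(-125) + J(-200, 129)) = sqrt(2*(-125)*(17 + 2*(-125)) - 98) = sqrt(2*(-125)*(17 - 250) - 98) = sqrt(2*(-125)*(-233) - 98) = sqrt(58250 - 98) = sqrt(58152) = 2*sqrt(14538)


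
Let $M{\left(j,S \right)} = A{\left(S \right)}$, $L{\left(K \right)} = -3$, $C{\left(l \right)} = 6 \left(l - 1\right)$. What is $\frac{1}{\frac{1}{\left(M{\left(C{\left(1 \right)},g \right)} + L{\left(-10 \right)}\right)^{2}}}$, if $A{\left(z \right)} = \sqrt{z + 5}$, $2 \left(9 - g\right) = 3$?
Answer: $\frac{43}{2} - 15 \sqrt{2} \approx 0.2868$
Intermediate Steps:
$C{\left(l \right)} = -6 + 6 l$ ($C{\left(l \right)} = 6 \left(-1 + l\right) = -6 + 6 l$)
$g = \frac{15}{2}$ ($g = 9 - \frac{3}{2} = \frac{15}{2} \approx 7.5$)
$A{\left(z \right)} = \sqrt{5 + z}$
$M{\left(j,S \right)} = \sqrt{5 + S}$
$\frac{1}{\frac{1}{\left(M{\left(C{\left(1 \right)},g \right)} + L{\left(-10 \right)}\right)^{2}}} = \frac{1}{\frac{1}{\left(\sqrt{5 + \frac{15}{2}} - 3\right)^{2}}} = \frac{1}{\frac{1}{\left(\sqrt{\frac{25}{2}} - 3\right)^{2}}} = \frac{1}{\frac{1}{\left(\frac{5 \sqrt{2}}{2} - 3\right)^{2}}} = \frac{1}{\frac{1}{\left(-3 + \frac{5 \sqrt{2}}{2}\right)^{2}}} = \left(-3 + \frac{5 \sqrt{2}}{2}\right)^{2}$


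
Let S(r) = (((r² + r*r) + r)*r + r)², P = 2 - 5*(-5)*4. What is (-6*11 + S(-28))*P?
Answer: 189898483476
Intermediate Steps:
P = 102 (P = 2 - (-25)*4 = 2 - 1*(-100) = 2 + 100 = 102)
S(r) = (r + r*(r + 2*r²))² (S(r) = (((r² + r²) + r)*r + r)² = ((2*r² + r)*r + r)² = ((r + 2*r²)*r + r)² = (r*(r + 2*r²) + r)² = (r + r*(r + 2*r²))²)
(-6*11 + S(-28))*P = (-6*11 + (-28)²*(1 - 28 + 2*(-28)²)²)*102 = (-66 + 784*(1 - 28 + 2*784)²)*102 = (-66 + 784*(1 - 28 + 1568)²)*102 = (-66 + 784*1541²)*102 = (-66 + 784*2374681)*102 = (-66 + 1861749904)*102 = 1861749838*102 = 189898483476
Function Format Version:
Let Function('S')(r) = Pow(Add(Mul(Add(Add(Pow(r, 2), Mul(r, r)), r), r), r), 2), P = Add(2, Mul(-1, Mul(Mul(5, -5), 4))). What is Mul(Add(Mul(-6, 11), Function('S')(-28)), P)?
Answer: 189898483476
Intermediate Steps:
P = 102 (P = Add(2, Mul(-1, Mul(-25, 4))) = Add(2, Mul(-1, -100)) = Add(2, 100) = 102)
Function('S')(r) = Pow(Add(r, Mul(r, Add(r, Mul(2, Pow(r, 2))))), 2) (Function('S')(r) = Pow(Add(Mul(Add(Add(Pow(r, 2), Pow(r, 2)), r), r), r), 2) = Pow(Add(Mul(Add(Mul(2, Pow(r, 2)), r), r), r), 2) = Pow(Add(Mul(Add(r, Mul(2, Pow(r, 2))), r), r), 2) = Pow(Add(Mul(r, Add(r, Mul(2, Pow(r, 2)))), r), 2) = Pow(Add(r, Mul(r, Add(r, Mul(2, Pow(r, 2))))), 2))
Mul(Add(Mul(-6, 11), Function('S')(-28)), P) = Mul(Add(Mul(-6, 11), Mul(Pow(-28, 2), Pow(Add(1, -28, Mul(2, Pow(-28, 2))), 2))), 102) = Mul(Add(-66, Mul(784, Pow(Add(1, -28, Mul(2, 784)), 2))), 102) = Mul(Add(-66, Mul(784, Pow(Add(1, -28, 1568), 2))), 102) = Mul(Add(-66, Mul(784, Pow(1541, 2))), 102) = Mul(Add(-66, Mul(784, 2374681)), 102) = Mul(Add(-66, 1861749904), 102) = Mul(1861749838, 102) = 189898483476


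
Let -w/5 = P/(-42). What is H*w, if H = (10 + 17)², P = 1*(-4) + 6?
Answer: 1215/7 ≈ 173.57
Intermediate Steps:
P = 2 (P = -4 + 6 = 2)
H = 729 (H = 27² = 729)
w = 5/21 (w = -10/(-42) = -10*(-1)/42 = -5*(-1/21) = 5/21 ≈ 0.23810)
H*w = 729*(5/21) = 1215/7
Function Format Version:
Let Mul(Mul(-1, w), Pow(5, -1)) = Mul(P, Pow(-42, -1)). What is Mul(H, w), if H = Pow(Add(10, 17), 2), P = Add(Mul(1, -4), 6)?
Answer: Rational(1215, 7) ≈ 173.57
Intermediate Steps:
P = 2 (P = Add(-4, 6) = 2)
H = 729 (H = Pow(27, 2) = 729)
w = Rational(5, 21) (w = Mul(-5, Mul(2, Pow(-42, -1))) = Mul(-5, Mul(2, Rational(-1, 42))) = Mul(-5, Rational(-1, 21)) = Rational(5, 21) ≈ 0.23810)
Mul(H, w) = Mul(729, Rational(5, 21)) = Rational(1215, 7)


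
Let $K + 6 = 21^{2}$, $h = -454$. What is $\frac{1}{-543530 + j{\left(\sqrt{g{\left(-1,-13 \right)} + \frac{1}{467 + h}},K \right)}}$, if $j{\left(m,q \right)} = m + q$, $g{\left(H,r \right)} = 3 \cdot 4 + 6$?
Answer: $- \frac{1412047}{766875665418} - \frac{\sqrt{3055}}{3834378327090} \approx -1.8413 \cdot 10^{-6}$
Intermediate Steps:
$g{\left(H,r \right)} = 18$ ($g{\left(H,r \right)} = 12 + 6 = 18$)
$K = 435$ ($K = -6 + 21^{2} = -6 + 441 = 435$)
$\frac{1}{-543530 + j{\left(\sqrt{g{\left(-1,-13 \right)} + \frac{1}{467 + h}},K \right)}} = \frac{1}{-543530 + \left(\sqrt{18 + \frac{1}{467 - 454}} + 435\right)} = \frac{1}{-543530 + \left(\sqrt{18 + \frac{1}{13}} + 435\right)} = \frac{1}{-543530 + \left(\sqrt{\frac{235}{13}} + 435\right)} = \frac{1}{-543530 + \left(\frac{\sqrt{3055}}{13} + 435\right)} = \frac{1}{-543530 + \left(435 + \frac{\sqrt{3055}}{13}\right)} = \frac{1}{-543095 + \frac{\sqrt{3055}}{13}}$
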